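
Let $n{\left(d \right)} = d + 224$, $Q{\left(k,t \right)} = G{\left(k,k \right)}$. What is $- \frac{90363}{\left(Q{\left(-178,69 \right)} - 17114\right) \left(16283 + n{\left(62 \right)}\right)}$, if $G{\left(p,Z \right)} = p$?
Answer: $\frac{4303}{13643388} \approx 0.00031539$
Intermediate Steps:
$Q{\left(k,t \right)} = k$
$n{\left(d \right)} = 224 + d$
$- \frac{90363}{\left(Q{\left(-178,69 \right)} - 17114\right) \left(16283 + n{\left(62 \right)}\right)} = - \frac{90363}{\left(-178 - 17114\right) \left(16283 + \left(224 + 62\right)\right)} = - \frac{90363}{\left(-17292\right) \left(16283 + 286\right)} = - \frac{90363}{\left(-17292\right) 16569} = - \frac{90363}{-286511148} = \left(-90363\right) \left(- \frac{1}{286511148}\right) = \frac{4303}{13643388}$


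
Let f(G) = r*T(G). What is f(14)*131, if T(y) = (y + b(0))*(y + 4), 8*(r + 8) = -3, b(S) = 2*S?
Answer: -552951/2 ≈ -2.7648e+5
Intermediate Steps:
r = -67/8 (r = -8 + (⅛)*(-3) = -8 - 3/8 = -67/8 ≈ -8.3750)
T(y) = y*(4 + y) (T(y) = (y + 2*0)*(y + 4) = (y + 0)*(4 + y) = y*(4 + y))
f(G) = -67*G*(4 + G)/8
f(14)*131 = ((67/8)*14*(-4 - 1*14))*131 = ((67/8)*14*(-4 - 14))*131 = ((67/8)*14*(-18))*131 = -4221/2*131 = -552951/2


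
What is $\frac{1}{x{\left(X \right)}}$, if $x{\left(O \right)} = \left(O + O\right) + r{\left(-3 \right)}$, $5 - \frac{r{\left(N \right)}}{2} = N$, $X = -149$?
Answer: $- \frac{1}{282} \approx -0.0035461$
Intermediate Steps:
$r{\left(N \right)} = 10 - 2 N$
$x{\left(O \right)} = 16 + 2 O$ ($x{\left(O \right)} = \left(O + O\right) + \left(10 - -6\right) = 2 O + \left(10 + 6\right) = 2 O + 16 = 16 + 2 O$)
$\frac{1}{x{\left(X \right)}} = \frac{1}{16 + 2 \left(-149\right)} = \frac{1}{16 - 298} = \frac{1}{-282} = - \frac{1}{282}$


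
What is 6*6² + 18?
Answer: 234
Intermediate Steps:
6*6² + 18 = 6*36 + 18 = 216 + 18 = 234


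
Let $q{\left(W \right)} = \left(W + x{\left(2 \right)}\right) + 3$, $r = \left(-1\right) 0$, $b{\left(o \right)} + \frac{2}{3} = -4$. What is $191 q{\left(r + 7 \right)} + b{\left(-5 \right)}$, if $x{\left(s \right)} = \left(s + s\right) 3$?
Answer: $\frac{12592}{3} \approx 4197.3$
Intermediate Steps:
$b{\left(o \right)} = - \frac{14}{3}$ ($b{\left(o \right)} = - \frac{2}{3} - 4 = - \frac{14}{3}$)
$r = 0$
$x{\left(s \right)} = 6 s$ ($x{\left(s \right)} = 2 s 3 = 6 s$)
$q{\left(W \right)} = 15 + W$ ($q{\left(W \right)} = \left(W + 6 \cdot 2\right) + 3 = \left(W + 12\right) + 3 = \left(12 + W\right) + 3 = 15 + W$)
$191 q{\left(r + 7 \right)} + b{\left(-5 \right)} = 191 \left(15 + \left(0 + 7\right)\right) - \frac{14}{3} = 191 \left(15 + 7\right) - \frac{14}{3} = 191 \cdot 22 - \frac{14}{3} = 4202 - \frac{14}{3} = \frac{12592}{3}$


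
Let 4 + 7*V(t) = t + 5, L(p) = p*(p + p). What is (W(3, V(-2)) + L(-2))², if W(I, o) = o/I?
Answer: 27889/441 ≈ 63.240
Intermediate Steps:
L(p) = 2*p² (L(p) = p*(2*p) = 2*p²)
V(t) = ⅐ + t/7 (V(t) = -4/7 + (t + 5)/7 = -4/7 + (5 + t)/7 = -4/7 + (5/7 + t/7) = ⅐ + t/7)
(W(3, V(-2)) + L(-2))² = ((⅐ + (⅐)*(-2))/3 + 2*(-2)²)² = ((⅐ - 2/7)*(⅓) + 2*4)² = (-⅐*⅓ + 8)² = (-1/21 + 8)² = (167/21)² = 27889/441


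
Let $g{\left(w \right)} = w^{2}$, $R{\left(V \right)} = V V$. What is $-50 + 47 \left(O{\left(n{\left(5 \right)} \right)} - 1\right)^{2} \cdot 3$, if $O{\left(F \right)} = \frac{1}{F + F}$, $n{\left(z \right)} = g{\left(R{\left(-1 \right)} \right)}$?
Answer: $- \frac{59}{4} \approx -14.75$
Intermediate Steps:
$R{\left(V \right)} = V^{2}$
$n{\left(z \right)} = 1$ ($n{\left(z \right)} = \left(\left(-1\right)^{2}\right)^{2} = 1^{2} = 1$)
$O{\left(F \right)} = \frac{1}{2 F}$
$-50 + 47 \left(O{\left(n{\left(5 \right)} \right)} - 1\right)^{2} \cdot 3 = -50 + 47 \left(\frac{1}{2 \cdot 1} - 1\right)^{2} \cdot 3 = -50 + 47 \left(\frac{1}{2} \cdot 1 - 1\right)^{2} \cdot 3 = -50 + 47 \left(\frac{1}{2} - 1\right)^{2} \cdot 3 = -50 + 47 \left(- \frac{1}{2}\right)^{2} \cdot 3 = -50 + 47 \cdot \frac{1}{4} \cdot 3 = -50 + 47 \cdot \frac{3}{4} = -50 + \frac{141}{4} = - \frac{59}{4}$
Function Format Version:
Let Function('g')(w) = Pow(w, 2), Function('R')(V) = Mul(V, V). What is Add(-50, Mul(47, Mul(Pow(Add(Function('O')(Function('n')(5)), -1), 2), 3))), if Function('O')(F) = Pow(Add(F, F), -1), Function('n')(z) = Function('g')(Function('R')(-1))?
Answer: Rational(-59, 4) ≈ -14.750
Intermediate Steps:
Function('R')(V) = Pow(V, 2)
Function('n')(z) = 1 (Function('n')(z) = Pow(Pow(-1, 2), 2) = Pow(1, 2) = 1)
Function('O')(F) = Mul(Rational(1, 2), Pow(F, -1)) (Function('O')(F) = Pow(Mul(2, F), -1) = Mul(Rational(1, 2), Pow(F, -1)))
Add(-50, Mul(47, Mul(Pow(Add(Function('O')(Function('n')(5)), -1), 2), 3))) = Add(-50, Mul(47, Mul(Pow(Add(Mul(Rational(1, 2), Pow(1, -1)), -1), 2), 3))) = Add(-50, Mul(47, Mul(Pow(Add(Mul(Rational(1, 2), 1), -1), 2), 3))) = Add(-50, Mul(47, Mul(Pow(Add(Rational(1, 2), -1), 2), 3))) = Add(-50, Mul(47, Mul(Pow(Rational(-1, 2), 2), 3))) = Add(-50, Mul(47, Mul(Rational(1, 4), 3))) = Add(-50, Mul(47, Rational(3, 4))) = Add(-50, Rational(141, 4)) = Rational(-59, 4)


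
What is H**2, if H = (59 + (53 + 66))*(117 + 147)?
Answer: 2208248064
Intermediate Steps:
H = 46992 (H = (59 + 119)*264 = 178*264 = 46992)
H**2 = 46992**2 = 2208248064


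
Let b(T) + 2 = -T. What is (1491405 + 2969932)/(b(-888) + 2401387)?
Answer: 4461337/2402273 ≈ 1.8571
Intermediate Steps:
b(T) = -2 - T
(1491405 + 2969932)/(b(-888) + 2401387) = (1491405 + 2969932)/((-2 - 1*(-888)) + 2401387) = 4461337/((-2 + 888) + 2401387) = 4461337/(886 + 2401387) = 4461337/2402273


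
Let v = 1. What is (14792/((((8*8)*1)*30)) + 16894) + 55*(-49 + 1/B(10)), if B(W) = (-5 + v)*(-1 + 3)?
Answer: 3407959/240 ≈ 14200.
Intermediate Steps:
B(W) = -8 (B(W) = (-5 + 1)*(-1 + 3) = -4*2 = -8)
(14792/((((8*8)*1)*30)) + 16894) + 55*(-49 + 1/B(10)) = (14792/((((8*8)*1)*30)) + 16894) + 55*(-49 + 1/(-8)) = (14792/(((64*1)*30)) + 16894) + 55*(-49 - ⅛) = (14792/((64*30)) + 16894) + 55*(-393/8) = (14792/1920 + 16894) - 21615/8 = (14792*(1/1920) + 16894) - 21615/8 = (1849/240 + 16894) - 21615/8 = 4056409/240 - 21615/8 = 3407959/240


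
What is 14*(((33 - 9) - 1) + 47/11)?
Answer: 4200/11 ≈ 381.82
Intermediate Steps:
14*(((33 - 9) - 1) + 47/11) = 14*((24 - 1) + 47*(1/11)) = 14*(23 + 47/11) = 14*(300/11) = 4200/11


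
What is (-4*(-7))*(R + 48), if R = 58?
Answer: 2968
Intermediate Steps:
(-4*(-7))*(R + 48) = (-4*(-7))*(58 + 48) = 28*106 = 2968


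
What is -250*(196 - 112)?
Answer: -21000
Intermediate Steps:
-250*(196 - 112) = -250*84 = -21000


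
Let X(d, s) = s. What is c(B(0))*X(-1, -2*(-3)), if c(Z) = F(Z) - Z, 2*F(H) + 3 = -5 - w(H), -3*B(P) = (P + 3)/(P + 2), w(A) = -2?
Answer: -15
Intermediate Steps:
B(P) = -(3 + P)/(3*(2 + P)) (B(P) = -(P + 3)/(3*(P + 2)) = -(3 + P)/(3*(2 + P)))
F(H) = -3 (F(H) = -3/2 + (-5 - 1*(-2))/2 = -3/2 + (-5 + 2)/2 = -3/2 + (1/2)*(-3) = -3/2 - 3/2 = -3)
c(Z) = -3 - Z
c(B(0))*X(-1, -2*(-3)) = (-3 - (-3 - 1*0)/(3*(2 + 0)))*(-2*(-3)) = (-3 - (-3 + 0)/(3*2))*6 = (-3 - (-3)/(3*2))*6 = (-3 - 1*(-1/2))*6 = (-3 + 1/2)*6 = -5/2*6 = -15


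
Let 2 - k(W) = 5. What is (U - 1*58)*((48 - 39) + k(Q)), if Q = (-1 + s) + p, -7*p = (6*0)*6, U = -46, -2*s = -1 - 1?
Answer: -624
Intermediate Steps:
s = 1 (s = -(-1 - 1)/2 = -½*(-2) = 1)
p = 0 (p = -6*0*6/7 = -0*6 = -⅐*0 = 0)
Q = 0 (Q = (-1 + 1) + 0 = 0 + 0 = 0)
k(W) = -3 (k(W) = 2 - 1*5 = 2 - 5 = -3)
(U - 1*58)*((48 - 39) + k(Q)) = (-46 - 1*58)*((48 - 39) - 3) = (-46 - 58)*(9 - 3) = -104*6 = -624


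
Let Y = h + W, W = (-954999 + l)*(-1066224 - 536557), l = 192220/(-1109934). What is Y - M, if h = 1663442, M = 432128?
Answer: 121351919396162903/79281 ≈ 1.5307e+12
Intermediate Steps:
l = -13730/79281 (l = 192220*(-1/1109934) = -13730/79281 ≈ -0.17318)
W = 121351821776357669/79281 (W = (-954999 - 13730/79281)*(-1066224 - 536557) = -75713289449/79281*(-1602781) = 121351821776357669/79281 ≈ 1.5307e+12)
Y = 121351953655702871/79281 (Y = 1663442 + 121351821776357669/79281 = 121351953655702871/79281 ≈ 1.5307e+12)
Y - M = 121351953655702871/79281 - 1*432128 = 121351953655702871/79281 - 432128 = 121351919396162903/79281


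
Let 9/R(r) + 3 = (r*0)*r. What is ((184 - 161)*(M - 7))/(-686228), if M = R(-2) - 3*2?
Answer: 4/7459 ≈ 0.00053626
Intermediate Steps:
R(r) = -3 (R(r) = 9/(-3 + (r*0)*r) = 9/(-3 + 0*r) = 9/(-3 + 0) = 9/(-3) = 9*(-⅓) = -3)
M = -9 (M = -3 - 3*2 = -3 - 6 = -9)
((184 - 161)*(M - 7))/(-686228) = ((184 - 161)*(-9 - 7))/(-686228) = (23*(-16))*(-1/686228) = -368*(-1/686228) = 4/7459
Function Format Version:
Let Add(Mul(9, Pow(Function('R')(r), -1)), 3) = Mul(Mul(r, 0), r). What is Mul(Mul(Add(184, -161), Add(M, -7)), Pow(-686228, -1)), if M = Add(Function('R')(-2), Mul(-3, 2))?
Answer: Rational(4, 7459) ≈ 0.00053626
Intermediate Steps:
Function('R')(r) = -3 (Function('R')(r) = Mul(9, Pow(Add(-3, Mul(Mul(r, 0), r)), -1)) = Mul(9, Pow(Add(-3, Mul(0, r)), -1)) = Mul(9, Pow(Add(-3, 0), -1)) = Mul(9, Pow(-3, -1)) = Mul(9, Rational(-1, 3)) = -3)
M = -9 (M = Add(-3, Mul(-3, 2)) = Add(-3, -6) = -9)
Mul(Mul(Add(184, -161), Add(M, -7)), Pow(-686228, -1)) = Mul(Mul(Add(184, -161), Add(-9, -7)), Pow(-686228, -1)) = Mul(Mul(23, -16), Rational(-1, 686228)) = Mul(-368, Rational(-1, 686228)) = Rational(4, 7459)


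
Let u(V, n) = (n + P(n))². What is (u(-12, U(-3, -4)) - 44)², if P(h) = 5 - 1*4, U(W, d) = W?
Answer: 1600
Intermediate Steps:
P(h) = 1 (P(h) = 5 - 4 = 1)
u(V, n) = (1 + n)² (u(V, n) = (n + 1)² = (1 + n)²)
(u(-12, U(-3, -4)) - 44)² = ((1 - 3)² - 44)² = ((-2)² - 44)² = (4 - 44)² = (-40)² = 1600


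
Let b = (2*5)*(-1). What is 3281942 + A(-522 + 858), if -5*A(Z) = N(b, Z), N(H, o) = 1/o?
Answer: 5513662559/1680 ≈ 3.2819e+6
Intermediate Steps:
b = -10 (b = 10*(-1) = -10)
A(Z) = -1/(5*Z)
3281942 + A(-522 + 858) = 3281942 - 1/(5*(-522 + 858)) = 3281942 - ⅕/336 = 3281942 - ⅕*1/336 = 3281942 - 1/1680 = 5513662559/1680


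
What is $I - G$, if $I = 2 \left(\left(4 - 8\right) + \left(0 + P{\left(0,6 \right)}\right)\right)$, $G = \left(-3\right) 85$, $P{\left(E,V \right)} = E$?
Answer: $247$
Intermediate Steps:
$G = -255$
$I = -8$ ($I = 2 \left(\left(4 - 8\right) + \left(0 + 0\right)\right) = 2 \left(-4 + 0\right) = 2 \left(-4\right) = -8$)
$I - G = -8 - -255 = -8 + 255 = 247$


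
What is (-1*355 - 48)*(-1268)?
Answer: 511004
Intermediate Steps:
(-1*355 - 48)*(-1268) = (-355 - 48)*(-1268) = -403*(-1268) = 511004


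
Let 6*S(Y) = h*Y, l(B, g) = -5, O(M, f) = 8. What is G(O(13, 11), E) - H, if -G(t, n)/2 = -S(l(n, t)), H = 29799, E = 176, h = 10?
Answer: -89447/3 ≈ -29816.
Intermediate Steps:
S(Y) = 5*Y/3 (S(Y) = (10*Y)/6 = 5*Y/3)
G(t, n) = -50/3 (G(t, n) = -(-2)*(5/3)*(-5) = -(-2)*(-25)/3 = -2*25/3 = -50/3)
G(O(13, 11), E) - H = -50/3 - 1*29799 = -50/3 - 29799 = -89447/3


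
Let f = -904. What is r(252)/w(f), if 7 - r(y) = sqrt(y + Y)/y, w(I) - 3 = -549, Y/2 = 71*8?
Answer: -1/78 + sqrt(347)/68796 ≈ -0.012550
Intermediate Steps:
Y = 1136 (Y = 2*(71*8) = 2*568 = 1136)
w(I) = -546 (w(I) = 3 - 549 = -546)
r(y) = 7 - sqrt(1136 + y)/y (r(y) = 7 - sqrt(y + 1136)/y = 7 - sqrt(1136 + y)/y)
r(252)/w(f) = (7 - 1*sqrt(1136 + 252)/252)/(-546) = (7 - 1*1/252*sqrt(1388))*(-1/546) = (7 - 1*1/252*2*sqrt(347))*(-1/546) = (7 - sqrt(347)/126)*(-1/546) = -1/78 + sqrt(347)/68796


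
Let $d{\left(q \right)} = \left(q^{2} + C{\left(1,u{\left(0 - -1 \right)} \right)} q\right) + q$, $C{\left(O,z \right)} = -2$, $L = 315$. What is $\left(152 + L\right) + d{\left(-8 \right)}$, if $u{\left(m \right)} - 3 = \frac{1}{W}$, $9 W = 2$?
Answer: $539$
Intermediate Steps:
$W = \frac{2}{9}$ ($W = \frac{1}{9} \cdot 2 = \frac{2}{9} \approx 0.22222$)
$u{\left(m \right)} = \frac{15}{2}$ ($u{\left(m \right)} = 3 + \frac{1}{\frac{2}{9}} = 3 + \frac{9}{2} = \frac{15}{2}$)
$d{\left(q \right)} = q^{2} - q$ ($d{\left(q \right)} = \left(q^{2} - 2 q\right) + q = q^{2} - q$)
$\left(152 + L\right) + d{\left(-8 \right)} = \left(152 + 315\right) - 8 \left(-1 - 8\right) = 467 - -72 = 467 + 72 = 539$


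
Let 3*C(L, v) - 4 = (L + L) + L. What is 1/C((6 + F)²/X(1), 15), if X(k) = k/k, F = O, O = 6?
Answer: 3/436 ≈ 0.0068807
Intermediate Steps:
F = 6
X(k) = 1
C(L, v) = 4/3 + L (C(L, v) = 4/3 + ((L + L) + L)/3 = 4/3 + (2*L + L)/3 = 4/3 + (3*L)/3 = 4/3 + L)
1/C((6 + F)²/X(1), 15) = 1/(4/3 + (6 + 6)²/1) = 1/(4/3 + 12²*1) = 1/(4/3 + 144*1) = 1/(4/3 + 144) = 1/(436/3) = 3/436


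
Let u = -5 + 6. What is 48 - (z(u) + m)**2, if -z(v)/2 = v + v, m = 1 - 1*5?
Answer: -16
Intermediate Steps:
u = 1
m = -4 (m = 1 - 5 = -4)
z(v) = -4*v (z(v) = -2*(v + v) = -4*v)
48 - (z(u) + m)**2 = 48 - (-4*1 - 4)**2 = 48 - (-4 - 4)**2 = 48 - 1*(-8)**2 = 48 - 1*64 = 48 - 64 = -16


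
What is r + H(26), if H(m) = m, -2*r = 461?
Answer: -409/2 ≈ -204.50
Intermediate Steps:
r = -461/2 (r = -½*461 = -461/2 ≈ -230.50)
r + H(26) = -461/2 + 26 = -409/2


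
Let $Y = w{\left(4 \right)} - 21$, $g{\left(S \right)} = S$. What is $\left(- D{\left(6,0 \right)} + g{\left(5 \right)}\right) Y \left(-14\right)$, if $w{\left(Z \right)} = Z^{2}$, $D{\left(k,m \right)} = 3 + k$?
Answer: $-280$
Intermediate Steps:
$Y = -5$ ($Y = 4^{2} - 21 = 16 - 21 = -5$)
$\left(- D{\left(6,0 \right)} + g{\left(5 \right)}\right) Y \left(-14\right) = \left(- (3 + 6) + 5\right) \left(-5\right) \left(-14\right) = \left(\left(-1\right) 9 + 5\right) \left(-5\right) \left(-14\right) = \left(-9 + 5\right) \left(-5\right) \left(-14\right) = \left(-4\right) \left(-5\right) \left(-14\right) = 20 \left(-14\right) = -280$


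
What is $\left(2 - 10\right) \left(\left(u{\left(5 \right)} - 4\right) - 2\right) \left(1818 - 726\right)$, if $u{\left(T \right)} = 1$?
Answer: $43680$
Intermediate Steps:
$\left(2 - 10\right) \left(\left(u{\left(5 \right)} - 4\right) - 2\right) \left(1818 - 726\right) = \left(2 - 10\right) \left(\left(1 - 4\right) - 2\right) \left(1818 - 726\right) = \left(2 - 10\right) \left(-3 - 2\right) \left(1818 - 726\right) = \left(-8\right) \left(-5\right) 1092 = 40 \cdot 1092 = 43680$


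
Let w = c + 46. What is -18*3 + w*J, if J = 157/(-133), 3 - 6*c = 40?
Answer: -80615/798 ≈ -101.02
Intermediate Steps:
c = -37/6 (c = 1/2 - 1/6*40 = 1/2 - 20/3 = -37/6 ≈ -6.1667)
J = -157/133 (J = 157*(-1/133) = -157/133 ≈ -1.1805)
w = 239/6 (w = -37/6 + 46 = 239/6 ≈ 39.833)
-18*3 + w*J = -18*3 + (239/6)*(-157/133) = -54 - 37523/798 = -80615/798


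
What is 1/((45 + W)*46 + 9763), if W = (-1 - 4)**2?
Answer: 1/12983 ≈ 7.7024e-5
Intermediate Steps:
W = 25 (W = (-5)**2 = 25)
1/((45 + W)*46 + 9763) = 1/((45 + 25)*46 + 9763) = 1/(70*46 + 9763) = 1/(3220 + 9763) = 1/12983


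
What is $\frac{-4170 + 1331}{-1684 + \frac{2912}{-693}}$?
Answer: $\frac{281061}{167132} \approx 1.6817$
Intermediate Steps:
$\frac{-4170 + 1331}{-1684 + \frac{2912}{-693}} = - \frac{2839}{-1684 + 2912 \left(- \frac{1}{693}\right)} = - \frac{2839}{-1684 - \frac{416}{99}} = - \frac{2839}{- \frac{167132}{99}} = \left(-2839\right) \left(- \frac{99}{167132}\right) = \frac{281061}{167132}$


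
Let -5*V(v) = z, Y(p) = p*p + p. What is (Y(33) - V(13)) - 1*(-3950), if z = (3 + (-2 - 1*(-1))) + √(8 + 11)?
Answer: 25362/5 + √19/5 ≈ 5073.3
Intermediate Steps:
Y(p) = p + p² (Y(p) = p² + p = p + p²)
z = 2 + √19 (z = (3 + (-2 + 1)) + √19 = (3 - 1) + √19 = 2 + √19 ≈ 6.3589)
V(v) = -⅖ - √19/5 (V(v) = -(2 + √19)/5 = -⅖ - √19/5)
(Y(33) - V(13)) - 1*(-3950) = (33*(1 + 33) - (-⅖ - √19/5)) - 1*(-3950) = (33*34 + (⅖ + √19/5)) + 3950 = (1122 + (⅖ + √19/5)) + 3950 = (5612/5 + √19/5) + 3950 = 25362/5 + √19/5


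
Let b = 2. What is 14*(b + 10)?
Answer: 168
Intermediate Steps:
14*(b + 10) = 14*(2 + 10) = 14*12 = 168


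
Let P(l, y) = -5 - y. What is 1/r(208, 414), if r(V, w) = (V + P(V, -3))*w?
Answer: 1/85284 ≈ 1.1726e-5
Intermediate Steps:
r(V, w) = w*(-2 + V) (r(V, w) = (V + (-5 - 1*(-3)))*w = (V + (-5 + 3))*w = (V - 2)*w = (-2 + V)*w = w*(-2 + V))
1/r(208, 414) = 1/(414*(-2 + 208)) = 1/(414*206) = 1/85284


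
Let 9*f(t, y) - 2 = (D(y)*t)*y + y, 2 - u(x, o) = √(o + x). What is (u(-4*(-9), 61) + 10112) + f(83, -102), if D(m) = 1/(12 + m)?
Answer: 1365301/135 - √97 ≈ 10104.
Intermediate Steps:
u(x, o) = 2 - √(o + x)
f(t, y) = 2/9 + y/9 + t*y/(9*(12 + y)) (f(t, y) = 2/9 + ((t/(12 + y))*y + y)/9 = 2/9 + (t*y/(12 + y) + y)/9 = 2/9 + (y + t*y/(12 + y))/9 = 2/9 + (y/9 + t*y/(9*(12 + y))) = 2/9 + y/9 + t*y/(9*(12 + y)))
(u(-4*(-9), 61) + 10112) + f(83, -102) = ((2 - √(61 - 4*(-9))) + 10112) + (83*(-102) + (2 - 102)*(12 - 102))/(9*(12 - 102)) = ((2 - √(61 + 36)) + 10112) + (⅑)*(-8466 - 100*(-90))/(-90) = ((2 - √97) + 10112) + (⅑)*(-1/90)*(-8466 + 9000) = (10114 - √97) + (⅑)*(-1/90)*534 = (10114 - √97) - 89/135 = 1365301/135 - √97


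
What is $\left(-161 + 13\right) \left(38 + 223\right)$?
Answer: $-38628$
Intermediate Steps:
$\left(-161 + 13\right) \left(38 + 223\right) = \left(-148\right) 261 = -38628$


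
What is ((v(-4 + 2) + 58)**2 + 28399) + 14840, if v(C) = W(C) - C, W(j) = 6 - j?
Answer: 47863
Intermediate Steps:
v(C) = 6 - 2*C (v(C) = (6 - C) - C = 6 - 2*C)
((v(-4 + 2) + 58)**2 + 28399) + 14840 = (((6 - 2*(-4 + 2)) + 58)**2 + 28399) + 14840 = (((6 - 2*(-2)) + 58)**2 + 28399) + 14840 = (((6 + 4) + 58)**2 + 28399) + 14840 = ((10 + 58)**2 + 28399) + 14840 = (68**2 + 28399) + 14840 = (4624 + 28399) + 14840 = 33023 + 14840 = 47863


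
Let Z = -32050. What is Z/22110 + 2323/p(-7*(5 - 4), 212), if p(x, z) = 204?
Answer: 498037/50116 ≈ 9.9377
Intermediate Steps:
Z/22110 + 2323/p(-7*(5 - 4), 212) = -32050/22110 + 2323/204 = -32050*1/22110 + 2323*(1/204) = -3205/2211 + 2323/204 = 498037/50116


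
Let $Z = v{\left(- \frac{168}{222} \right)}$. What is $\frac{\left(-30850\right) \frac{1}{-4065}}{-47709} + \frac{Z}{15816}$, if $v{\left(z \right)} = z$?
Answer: $- \frac{391390193}{1891507177422} \approx -0.00020692$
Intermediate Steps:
$Z = - \frac{28}{37}$ ($Z = - \frac{168}{222} = \left(-168\right) \frac{1}{222} = - \frac{28}{37} \approx -0.75676$)
$\frac{\left(-30850\right) \frac{1}{-4065}}{-47709} + \frac{Z}{15816} = \frac{\left(-30850\right) \frac{1}{-4065}}{-47709} - \frac{28}{37 \cdot 15816} = \left(-30850\right) \left(- \frac{1}{4065}\right) \left(- \frac{1}{47709}\right) - \frac{7}{146298} = \frac{6170}{813} \left(- \frac{1}{47709}\right) - \frac{7}{146298} = - \frac{6170}{38787417} - \frac{7}{146298} = - \frac{391390193}{1891507177422}$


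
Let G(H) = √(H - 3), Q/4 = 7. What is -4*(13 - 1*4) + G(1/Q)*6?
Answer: -36 + 3*I*√581/7 ≈ -36.0 + 10.33*I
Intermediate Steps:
Q = 28 (Q = 4*7 = 28)
G(H) = √(-3 + H)
-4*(13 - 1*4) + G(1/Q)*6 = -4*(13 - 1*4) + √(-3 + 1/28)*6 = -4*(13 - 4) + √(-3 + 1/28)*6 = -4*9 + √(-83/28)*6 = -36 + (I*√581/14)*6 = -36 + 3*I*√581/7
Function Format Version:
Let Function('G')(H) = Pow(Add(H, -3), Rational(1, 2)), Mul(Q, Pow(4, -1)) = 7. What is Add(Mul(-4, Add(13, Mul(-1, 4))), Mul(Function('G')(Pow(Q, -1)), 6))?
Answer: Add(-36, Mul(Rational(3, 7), I, Pow(581, Rational(1, 2)))) ≈ Add(-36.000, Mul(10.330, I))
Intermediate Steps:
Q = 28 (Q = Mul(4, 7) = 28)
Function('G')(H) = Pow(Add(-3, H), Rational(1, 2))
Add(Mul(-4, Add(13, Mul(-1, 4))), Mul(Function('G')(Pow(Q, -1)), 6)) = Add(Mul(-4, Add(13, Mul(-1, 4))), Mul(Pow(Add(-3, Pow(28, -1)), Rational(1, 2)), 6)) = Add(Mul(-4, Add(13, -4)), Mul(Pow(Add(-3, Rational(1, 28)), Rational(1, 2)), 6)) = Add(Mul(-4, 9), Mul(Pow(Rational(-83, 28), Rational(1, 2)), 6)) = Add(-36, Mul(Mul(Rational(1, 14), I, Pow(581, Rational(1, 2))), 6)) = Add(-36, Mul(Rational(3, 7), I, Pow(581, Rational(1, 2))))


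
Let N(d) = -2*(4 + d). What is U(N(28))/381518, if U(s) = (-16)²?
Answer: 128/190759 ≈ 0.00067100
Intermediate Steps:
N(d) = -8 - 2*d
U(s) = 256
U(N(28))/381518 = 256/381518 = 256*(1/381518) = 128/190759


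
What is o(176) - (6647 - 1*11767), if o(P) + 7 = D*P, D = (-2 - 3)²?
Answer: 9513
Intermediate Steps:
D = 25 (D = (-5)² = 25)
o(P) = -7 + 25*P
o(176) - (6647 - 1*11767) = (-7 + 25*176) - (6647 - 1*11767) = (-7 + 4400) - (6647 - 11767) = 4393 - 1*(-5120) = 4393 + 5120 = 9513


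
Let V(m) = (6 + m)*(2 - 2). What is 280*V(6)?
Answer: 0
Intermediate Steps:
V(m) = 0 (V(m) = (6 + m)*0 = 0)
280*V(6) = 280*0 = 0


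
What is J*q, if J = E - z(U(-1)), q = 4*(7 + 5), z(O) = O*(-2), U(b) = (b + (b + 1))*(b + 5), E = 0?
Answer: -384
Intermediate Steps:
U(b) = (1 + 2*b)*(5 + b) (U(b) = (b + (1 + b))*(5 + b) = (1 + 2*b)*(5 + b))
z(O) = -2*O
q = 48 (q = 4*12 = 48)
J = -8 (J = 0 - (-2)*(5 + 2*(-1)² + 11*(-1)) = 0 - (-2)*(5 + 2*1 - 11) = 0 - (-2)*(5 + 2 - 11) = 0 - (-2)*(-4) = 0 - 1*8 = 0 - 8 = -8)
J*q = -8*48 = -384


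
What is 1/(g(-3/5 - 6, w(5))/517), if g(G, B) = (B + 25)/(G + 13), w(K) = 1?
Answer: 8272/65 ≈ 127.26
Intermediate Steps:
g(G, B) = (25 + B)/(13 + G)
1/(g(-3/5 - 6, w(5))/517) = 1/(((25 + 1)/(13 + (-3/5 - 6)))/517) = 1/((26/(13 + (-3*1/5 - 6)))*(1/517)) = 1/((26/(13 + (-3/5 - 6)))*(1/517)) = 1/((26/(13 - 33/5))*(1/517)) = 1/((26/(32/5))*(1/517)) = 1/(((5/32)*26)*(1/517)) = 1/((65/16)*(1/517)) = 1/(65/8272) = 8272/65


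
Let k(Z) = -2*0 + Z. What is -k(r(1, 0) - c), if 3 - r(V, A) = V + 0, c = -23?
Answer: -25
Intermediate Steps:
r(V, A) = 3 - V (r(V, A) = 3 - (V + 0) = 3 - V)
k(Z) = Z (k(Z) = 0 + Z = Z)
-k(r(1, 0) - c) = -((3 - 1*1) - 1*(-23)) = -((3 - 1) + 23) = -(2 + 23) = -1*25 = -25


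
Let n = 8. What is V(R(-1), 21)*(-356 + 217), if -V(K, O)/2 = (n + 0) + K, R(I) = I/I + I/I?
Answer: 2780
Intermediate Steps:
R(I) = 2 (R(I) = 1 + 1 = 2)
V(K, O) = -16 - 2*K (V(K, O) = -2*((8 + 0) + K) = -2*(8 + K) = -16 - 2*K)
V(R(-1), 21)*(-356 + 217) = (-16 - 2*2)*(-356 + 217) = (-16 - 4)*(-139) = -20*(-139) = 2780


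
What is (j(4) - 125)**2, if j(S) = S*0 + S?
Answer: 14641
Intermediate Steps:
j(S) = S (j(S) = 0 + S = S)
(j(4) - 125)**2 = (4 - 125)**2 = (-121)**2 = 14641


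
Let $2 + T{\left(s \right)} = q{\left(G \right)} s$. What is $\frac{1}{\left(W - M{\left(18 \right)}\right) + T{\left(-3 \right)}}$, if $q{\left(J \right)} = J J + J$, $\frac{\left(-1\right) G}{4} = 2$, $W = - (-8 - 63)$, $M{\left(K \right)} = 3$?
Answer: $- \frac{1}{102} \approx -0.0098039$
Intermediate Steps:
$W = 71$ ($W = \left(-1\right) \left(-71\right) = 71$)
$G = -8$ ($G = \left(-4\right) 2 = -8$)
$q{\left(J \right)} = J + J^{2}$ ($q{\left(J \right)} = J^{2} + J = J + J^{2}$)
$T{\left(s \right)} = -2 + 56 s$ ($T{\left(s \right)} = -2 + - 8 \left(1 - 8\right) s = -2 + \left(-8\right) \left(-7\right) s = -2 + 56 s$)
$\frac{1}{\left(W - M{\left(18 \right)}\right) + T{\left(-3 \right)}} = \frac{1}{\left(71 - 3\right) + \left(-2 + 56 \left(-3\right)\right)} = \frac{1}{\left(71 - 3\right) - 170} = \frac{1}{68 - 170} = \frac{1}{-102} = - \frac{1}{102}$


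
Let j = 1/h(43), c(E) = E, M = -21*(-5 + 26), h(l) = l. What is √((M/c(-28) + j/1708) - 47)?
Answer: I*√10535192941/18361 ≈ 5.5902*I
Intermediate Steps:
M = -441 (M = -21*21 = -441)
j = 1/43 ≈ 0.023256
√((M/c(-28) + j/1708) - 47) = √((-441/(-28) + (1/43)/1708) - 47) = √((-441*(-1/28) + (1/43)*(1/1708)) - 47) = √((63/4 + 1/73444) - 47) = √(289186/18361 - 47) = √(-573781/18361) = I*√10535192941/18361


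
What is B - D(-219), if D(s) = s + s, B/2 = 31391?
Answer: 63220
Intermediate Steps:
B = 62782 (B = 2*31391 = 62782)
D(s) = 2*s
B - D(-219) = 62782 - 2*(-219) = 62782 - 1*(-438) = 62782 + 438 = 63220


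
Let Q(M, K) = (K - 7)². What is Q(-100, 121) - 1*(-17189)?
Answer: 30185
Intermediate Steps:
Q(M, K) = (-7 + K)²
Q(-100, 121) - 1*(-17189) = (-7 + 121)² - 1*(-17189) = 114² + 17189 = 12996 + 17189 = 30185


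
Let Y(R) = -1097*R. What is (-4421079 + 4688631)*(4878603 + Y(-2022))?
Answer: 1898746177824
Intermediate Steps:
(-4421079 + 4688631)*(4878603 + Y(-2022)) = (-4421079 + 4688631)*(4878603 - 1097*(-2022)) = 267552*(4878603 + 2218134) = 267552*7096737 = 1898746177824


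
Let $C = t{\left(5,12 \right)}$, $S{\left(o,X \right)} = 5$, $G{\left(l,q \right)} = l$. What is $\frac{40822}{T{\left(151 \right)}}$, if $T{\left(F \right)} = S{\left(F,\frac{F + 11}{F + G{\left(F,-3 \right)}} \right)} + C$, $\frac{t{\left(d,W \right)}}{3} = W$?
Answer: $\frac{40822}{41} \approx 995.66$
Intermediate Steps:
$t{\left(d,W \right)} = 3 W$
$C = 36$ ($C = 3 \cdot 12 = 36$)
$T{\left(F \right)} = 41$ ($T{\left(F \right)} = 5 + 36 = 41$)
$\frac{40822}{T{\left(151 \right)}} = \frac{40822}{41}$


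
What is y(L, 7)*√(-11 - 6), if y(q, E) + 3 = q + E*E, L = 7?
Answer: 53*I*√17 ≈ 218.52*I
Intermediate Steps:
y(q, E) = -3 + q + E² (y(q, E) = -3 + (q + E*E) = -3 + (q + E²) = -3 + q + E²)
y(L, 7)*√(-11 - 6) = (-3 + 7 + 7²)*√(-11 - 6) = (-3 + 7 + 49)*√(-17) = 53*(I*√17) = 53*I*√17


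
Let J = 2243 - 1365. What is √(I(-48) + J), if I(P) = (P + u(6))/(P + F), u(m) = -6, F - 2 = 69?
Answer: 2*√115805/23 ≈ 29.591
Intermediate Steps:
F = 71 (F = 2 + 69 = 71)
J = 878
I(P) = (-6 + P)/(71 + P) (I(P) = (P - 6)/(P + 71) = (-6 + P)/(71 + P))
√(I(-48) + J) = √((-6 - 48)/(71 - 48) + 878) = √(-54/23 + 878) = √(20140/23) = 2*√115805/23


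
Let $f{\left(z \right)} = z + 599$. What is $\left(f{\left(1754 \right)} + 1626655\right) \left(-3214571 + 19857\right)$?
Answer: $-5204214663712$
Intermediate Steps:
$f{\left(z \right)} = 599 + z$
$\left(f{\left(1754 \right)} + 1626655\right) \left(-3214571 + 19857\right) = \left(\left(599 + 1754\right) + 1626655\right) \left(-3214571 + 19857\right) = \left(2353 + 1626655\right) \left(-3194714\right) = 1629008 \left(-3194714\right) = -5204214663712$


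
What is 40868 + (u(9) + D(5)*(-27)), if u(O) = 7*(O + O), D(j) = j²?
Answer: 40319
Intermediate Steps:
u(O) = 14*O (u(O) = 7*(2*O) = 14*O)
40868 + (u(9) + D(5)*(-27)) = 40868 + (14*9 + 5²*(-27)) = 40868 + (126 + 25*(-27)) = 40868 + (126 - 675) = 40868 - 549 = 40319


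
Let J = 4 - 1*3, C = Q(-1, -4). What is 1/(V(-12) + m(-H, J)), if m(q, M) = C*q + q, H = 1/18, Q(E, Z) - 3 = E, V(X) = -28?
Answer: -6/169 ≈ -0.035503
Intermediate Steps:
Q(E, Z) = 3 + E
H = 1/18 ≈ 0.055556
C = 2 (C = 3 - 1 = 2)
J = 1 (J = 4 - 3 = 1)
m(q, M) = 3*q (m(q, M) = 2*q + q = 3*q)
1/(V(-12) + m(-H, J)) = 1/(-28 + 3*(-1*1/18)) = 1/(-28 + 3*(-1/18)) = 1/(-28 - 1/6) = 1/(-169/6) = -6/169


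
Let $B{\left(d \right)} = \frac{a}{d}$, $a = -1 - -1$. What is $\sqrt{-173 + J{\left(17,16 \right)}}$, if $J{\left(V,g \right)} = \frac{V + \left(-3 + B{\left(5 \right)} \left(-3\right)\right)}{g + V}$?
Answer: $\frac{i \sqrt{187935}}{33} \approx 13.137 i$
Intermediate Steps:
$a = 0$ ($a = -1 + 1 = 0$)
$B{\left(d \right)} = 0$ ($B{\left(d \right)} = \frac{0}{d} = 0$)
$J{\left(V,g \right)} = \frac{-3 + V}{V + g}$ ($J{\left(V,g \right)} = \frac{V + \left(-3 + 0 \left(-3\right)\right)}{g + V} = \frac{V + \left(-3 + 0\right)}{V + g} = \frac{V - 3}{V + g} = \frac{-3 + V}{V + g}$)
$\sqrt{-173 + J{\left(17,16 \right)}} = \sqrt{-173 + \frac{-3 + 17}{17 + 16}} = \sqrt{-173 + \frac{1}{33} \cdot 14} = \sqrt{-173 + \frac{14}{33}} = \sqrt{- \frac{5695}{33}} = \frac{i \sqrt{187935}}{33}$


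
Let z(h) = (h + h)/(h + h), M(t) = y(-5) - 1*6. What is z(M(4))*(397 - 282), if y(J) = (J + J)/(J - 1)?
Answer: 115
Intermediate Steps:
y(J) = 2*J/(-1 + J) (y(J) = (2*J)/(-1 + J) = 2*J/(-1 + J))
M(t) = -13/3 (M(t) = 2*(-5)/(-1 - 5) - 1*6 = 2*(-5)/(-6) - 6 = 2*(-5)*(-⅙) - 6 = 5/3 - 6 = -13/3)
z(h) = 1 (z(h) = (2*h)/((2*h)) = (2*h)*(1/(2*h)) = 1)
z(M(4))*(397 - 282) = 1*(397 - 282) = 1*115 = 115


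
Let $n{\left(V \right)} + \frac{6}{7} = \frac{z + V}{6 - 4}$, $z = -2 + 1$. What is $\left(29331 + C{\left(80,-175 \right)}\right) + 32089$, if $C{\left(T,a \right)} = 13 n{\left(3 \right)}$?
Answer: $\frac{429953}{7} \approx 61422.0$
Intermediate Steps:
$z = -1$
$n{\left(V \right)} = - \frac{19}{14} + \frac{V}{2}$ ($n{\left(V \right)} = - \frac{6}{7} + \frac{-1 + V}{6 - 4} = - \frac{6}{7} + \frac{-1 + V}{2} = - \frac{6}{7} + \left(-1 + V\right) \frac{1}{2} = - \frac{6}{7} + \left(- \frac{1}{2} + \frac{V}{2}\right) = - \frac{19}{14} + \frac{V}{2}$)
$C{\left(T,a \right)} = \frac{13}{7}$ ($C{\left(T,a \right)} = 13 \left(- \frac{19}{14} + \frac{1}{2} \cdot 3\right) = 13 \left(- \frac{19}{14} + \frac{3}{2}\right) = 13 \cdot \frac{1}{7} = \frac{13}{7}$)
$\left(29331 + C{\left(80,-175 \right)}\right) + 32089 = \left(29331 + \frac{13}{7}\right) + 32089 = \frac{205330}{7} + 32089 = \frac{429953}{7}$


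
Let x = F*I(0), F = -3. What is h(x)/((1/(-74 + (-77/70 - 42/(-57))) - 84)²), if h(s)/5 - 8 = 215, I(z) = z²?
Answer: 222585934715/1409030724676 ≈ 0.15797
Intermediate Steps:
x = 0 (x = -3*0² = -3*0 = 0)
h(s) = 1115 (h(s) = 40 + 5*215 = 40 + 1075 = 1115)
h(x)/((1/(-74 + (-77/70 - 42/(-57))) - 84)²) = 1115/((1/(-74 + (-77/70 - 42/(-57))) - 84)²) = 1115/((1/(-74 + (-77*1/70 - 42*(-1/57))) - 84)²) = 1115/((1/(-74 + (-11/10 + 14/19)) - 84)²) = 1115/((1/(-74 - 69/190) - 84)²) = 1115/((1/(-14129/190) - 84)²) = 1115/((-190/14129 - 84)²) = 1115/((-1187026/14129)²) = 1115/(1409030724676/199628641) = 1115*(199628641/1409030724676) = 222585934715/1409030724676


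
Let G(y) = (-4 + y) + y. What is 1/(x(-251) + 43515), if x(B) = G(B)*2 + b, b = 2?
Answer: 1/42505 ≈ 2.3527e-5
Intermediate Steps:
G(y) = -4 + 2*y
x(B) = -6 + 4*B (x(B) = (-4 + 2*B)*2 + 2 = (-8 + 4*B) + 2 = -6 + 4*B)
1/(x(-251) + 43515) = 1/((-6 + 4*(-251)) + 43515) = 1/((-6 - 1004) + 43515) = 1/(-1010 + 43515) = 1/42505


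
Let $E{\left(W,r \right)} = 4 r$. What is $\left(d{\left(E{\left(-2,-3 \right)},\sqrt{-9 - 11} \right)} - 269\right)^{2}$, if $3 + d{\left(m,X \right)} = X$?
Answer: $73964 - 1088 i \sqrt{5} \approx 73964.0 - 2432.8 i$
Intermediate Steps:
$d{\left(m,X \right)} = -3 + X$
$\left(d{\left(E{\left(-2,-3 \right)},\sqrt{-9 - 11} \right)} - 269\right)^{2} = \left(\left(-3 + \sqrt{-9 - 11}\right) - 269\right)^{2} = \left(\left(-3 + \sqrt{-20}\right) - 269\right)^{2} = \left(\left(-3 + 2 i \sqrt{5}\right) - 269\right)^{2} = \left(-272 + 2 i \sqrt{5}\right)^{2}$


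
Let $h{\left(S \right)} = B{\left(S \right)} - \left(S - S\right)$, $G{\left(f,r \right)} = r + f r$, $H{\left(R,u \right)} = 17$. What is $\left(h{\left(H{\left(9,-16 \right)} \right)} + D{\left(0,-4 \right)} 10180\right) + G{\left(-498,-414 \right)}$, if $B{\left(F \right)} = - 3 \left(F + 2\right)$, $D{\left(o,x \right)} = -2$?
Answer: $185341$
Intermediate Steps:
$B{\left(F \right)} = -6 - 3 F$ ($B{\left(F \right)} = - 3 \left(2 + F\right) = -6 - 3 F$)
$h{\left(S \right)} = -6 - 3 S$ ($h{\left(S \right)} = \left(-6 - 3 S\right) - \left(S - S\right) = \left(-6 - 3 S\right) - 0 = \left(-6 - 3 S\right) + 0 = -6 - 3 S$)
$\left(h{\left(H{\left(9,-16 \right)} \right)} + D{\left(0,-4 \right)} 10180\right) + G{\left(-498,-414 \right)} = \left(\left(-6 - 51\right) - 20360\right) - 414 \left(1 - 498\right) = \left(\left(-6 - 51\right) - 20360\right) - -205758 = \left(-57 - 20360\right) + 205758 = -20417 + 205758 = 185341$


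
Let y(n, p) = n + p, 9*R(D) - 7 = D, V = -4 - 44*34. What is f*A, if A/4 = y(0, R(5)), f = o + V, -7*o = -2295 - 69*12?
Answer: -39344/7 ≈ -5620.6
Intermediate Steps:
V = -1500 (V = -4 - 1496 = -1500)
R(D) = 7/9 + D/9
o = 3123/7 (o = -(-2295 - 69*12)/7 = -(-2295 - 1*828)/7 = -(-2295 - 828)/7 = -⅐*(-3123) = 3123/7 ≈ 446.14)
f = -7377/7 (f = 3123/7 - 1500 = -7377/7 ≈ -1053.9)
A = 16/3 (A = 4*(0 + (7/9 + (⅑)*5)) = 4*(0 + (7/9 + 5/9)) = 4*(0 + 4/3) = 4*(4/3) = 16/3 ≈ 5.3333)
f*A = -7377/7*16/3 = -39344/7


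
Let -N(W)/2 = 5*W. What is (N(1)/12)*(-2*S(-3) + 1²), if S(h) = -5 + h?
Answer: -85/6 ≈ -14.167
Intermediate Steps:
N(W) = -10*W
(N(1)/12)*(-2*S(-3) + 1²) = (-10*1/12)*(-2*(-5 - 3) + 1²) = (-10*1/12)*(-2*(-8) + 1) = -5*(16 + 1)/6 = -⅚*17 = -85/6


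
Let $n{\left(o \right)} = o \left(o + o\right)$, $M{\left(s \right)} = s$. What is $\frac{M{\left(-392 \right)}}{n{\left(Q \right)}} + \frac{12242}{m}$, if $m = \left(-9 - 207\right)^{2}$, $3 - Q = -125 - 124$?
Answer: $\frac{6049}{23328} \approx 0.2593$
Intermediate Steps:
$Q = 252$ ($Q = 3 - \left(-125 - 124\right) = 3 - -249 = 3 + 249 = 252$)
$n{\left(o \right)} = 2 o^{2}$ ($n{\left(o \right)} = o 2 o = 2 o^{2}$)
$m = 46656$ ($m = \left(-216\right)^{2} = 46656$)
$\frac{M{\left(-392 \right)}}{n{\left(Q \right)}} + \frac{12242}{m} = - \frac{392}{2 \cdot 252^{2}} + \frac{12242}{46656} = - \frac{392}{2 \cdot 63504} + 12242 \cdot \frac{1}{46656} = - \frac{392}{127008} + \frac{6121}{23328} = \left(-392\right) \frac{1}{127008} + \frac{6121}{23328} = - \frac{1}{324} + \frac{6121}{23328} = \frac{6049}{23328}$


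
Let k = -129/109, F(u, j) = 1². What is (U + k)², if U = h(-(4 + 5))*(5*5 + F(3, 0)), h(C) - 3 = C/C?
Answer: 125596849/11881 ≈ 10571.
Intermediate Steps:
F(u, j) = 1
h(C) = 4 (h(C) = 3 + C/C = 3 + 1 = 4)
k = -129/109 (k = -129*1/109 = -129/109 ≈ -1.1835)
U = 104 (U = 4*(5*5 + 1) = 4*(25 + 1) = 4*26 = 104)
(U + k)² = (104 - 129/109)² = (11207/109)² = 125596849/11881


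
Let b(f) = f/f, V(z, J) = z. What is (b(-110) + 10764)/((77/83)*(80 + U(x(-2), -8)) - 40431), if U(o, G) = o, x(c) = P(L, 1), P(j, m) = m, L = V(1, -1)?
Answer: -893495/3349536 ≈ -0.26675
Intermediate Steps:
L = 1
x(c) = 1
b(f) = 1
(b(-110) + 10764)/((77/83)*(80 + U(x(-2), -8)) - 40431) = (1 + 10764)/((77/83)*(80 + 1) - 40431) = 10765/((77*(1/83))*81 - 40431) = 10765/((77/83)*81 - 40431) = 10765/(6237/83 - 40431) = 10765/(-3349536/83) = 10765*(-83/3349536) = -893495/3349536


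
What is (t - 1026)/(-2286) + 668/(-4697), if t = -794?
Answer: 3510746/5368671 ≈ 0.65393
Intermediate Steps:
(t - 1026)/(-2286) + 668/(-4697) = (-794 - 1026)/(-2286) + 668/(-4697) = -1820*(-1/2286) + 668*(-1/4697) = 910/1143 - 668/4697 = 3510746/5368671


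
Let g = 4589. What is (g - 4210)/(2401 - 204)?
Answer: 379/2197 ≈ 0.17251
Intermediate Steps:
(g - 4210)/(2401 - 204) = (4589 - 4210)/(2401 - 204) = 379/2197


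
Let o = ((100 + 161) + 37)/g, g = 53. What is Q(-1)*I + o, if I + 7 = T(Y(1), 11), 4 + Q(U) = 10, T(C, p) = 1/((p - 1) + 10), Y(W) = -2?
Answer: -19121/530 ≈ -36.077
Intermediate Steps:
T(C, p) = 1/(9 + p) (T(C, p) = 1/((-1 + p) + 10) = 1/(9 + p))
Q(U) = 6 (Q(U) = -4 + 10 = 6)
I = -139/20 (I = -7 + 1/(9 + 11) = -7 + 1/20 = -139/20 ≈ -6.9500)
o = 298/53 (o = ((100 + 161) + 37)/53 = (261 + 37)*(1/53) = 298*(1/53) = 298/53 ≈ 5.6226)
Q(-1)*I + o = 6*(-139/20) + 298/53 = -417/10 + 298/53 = -19121/530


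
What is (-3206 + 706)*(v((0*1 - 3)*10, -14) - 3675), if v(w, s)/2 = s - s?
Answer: 9187500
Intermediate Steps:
v(w, s) = 0 (v(w, s) = 2*(s - s) = 2*0 = 0)
(-3206 + 706)*(v((0*1 - 3)*10, -14) - 3675) = (-3206 + 706)*(0 - 3675) = -2500*(-3675) = 9187500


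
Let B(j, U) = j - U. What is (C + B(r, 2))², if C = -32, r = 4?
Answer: 900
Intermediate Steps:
(C + B(r, 2))² = (-32 + (4 - 1*2))² = (-32 + (4 - 2))² = (-32 + 2)² = (-30)² = 900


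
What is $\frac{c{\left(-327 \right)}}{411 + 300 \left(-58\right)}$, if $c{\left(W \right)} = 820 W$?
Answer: $\frac{89380}{5663} \approx 15.783$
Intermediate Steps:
$\frac{c{\left(-327 \right)}}{411 + 300 \left(-58\right)} = \frac{820 \left(-327\right)}{411 + 300 \left(-58\right)} = - \frac{268140}{411 - 17400} = - \frac{268140}{-16989} = \left(-268140\right) \left(- \frac{1}{16989}\right) = \frac{89380}{5663}$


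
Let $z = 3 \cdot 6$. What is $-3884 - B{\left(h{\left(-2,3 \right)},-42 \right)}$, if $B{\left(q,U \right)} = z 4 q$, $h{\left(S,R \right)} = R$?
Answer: $-4100$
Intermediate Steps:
$z = 18$
$B{\left(q,U \right)} = 72 q$ ($B{\left(q,U \right)} = 18 \cdot 4 q = 72 q$)
$-3884 - B{\left(h{\left(-2,3 \right)},-42 \right)} = -3884 - 72 \cdot 3 = -3884 - 216 = -4100$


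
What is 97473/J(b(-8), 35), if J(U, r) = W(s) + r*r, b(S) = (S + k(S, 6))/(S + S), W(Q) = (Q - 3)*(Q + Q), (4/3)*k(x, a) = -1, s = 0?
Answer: 97473/1225 ≈ 79.570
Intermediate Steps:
k(x, a) = -3/4 (k(x, a) = (3/4)*(-1) = -3/4)
W(Q) = 2*Q*(-3 + Q) (W(Q) = (-3 + Q)*(2*Q) = 2*Q*(-3 + Q))
b(S) = (-3/4 + S)/(2*S) (b(S) = (S - 3/4)/(S + S) = (-3/4 + S)/((2*S)) = (-3/4 + S)*(1/(2*S)) = (-3/4 + S)/(2*S))
J(U, r) = r**2 (J(U, r) = 2*0*(-3 + 0) + r*r = 2*0*(-3) + r**2 = 0 + r**2 = r**2)
97473/J(b(-8), 35) = 97473/(35**2) = 97473/1225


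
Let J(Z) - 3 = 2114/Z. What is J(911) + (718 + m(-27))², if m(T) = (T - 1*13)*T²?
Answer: 736951053451/911 ≈ 8.0895e+8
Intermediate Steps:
J(Z) = 3 + 2114/Z
m(T) = T²*(-13 + T) (m(T) = (T - 13)*T² = (-13 + T)*T² = T²*(-13 + T))
J(911) + (718 + m(-27))² = (3 + 2114/911) + (718 + (-27)²*(-13 - 27))² = (3 + 2114*(1/911)) + (718 + 729*(-40))² = (3 + 2114/911) + (718 - 29160)² = 4847/911 + (-28442)² = 4847/911 + 808947364 = 736951053451/911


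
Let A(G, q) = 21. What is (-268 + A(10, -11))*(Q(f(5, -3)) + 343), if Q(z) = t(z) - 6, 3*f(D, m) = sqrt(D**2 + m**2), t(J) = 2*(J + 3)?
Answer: -84721 - 494*sqrt(34)/3 ≈ -85681.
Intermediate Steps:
t(J) = 6 + 2*J (t(J) = 2*(3 + J) = 6 + 2*J)
f(D, m) = sqrt(D**2 + m**2)/3
Q(z) = 2*z (Q(z) = (6 + 2*z) - 6 = 2*z)
(-268 + A(10, -11))*(Q(f(5, -3)) + 343) = (-268 + 21)*(2*(sqrt(5**2 + (-3)**2)/3) + 343) = -247*(2*(sqrt(25 + 9)/3) + 343) = -247*(2*(sqrt(34)/3) + 343) = -247*(2*sqrt(34)/3 + 343) = -247*(343 + 2*sqrt(34)/3) = -84721 - 494*sqrt(34)/3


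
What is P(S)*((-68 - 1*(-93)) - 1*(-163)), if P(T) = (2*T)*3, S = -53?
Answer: -59784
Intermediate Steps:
P(T) = 6*T
P(S)*((-68 - 1*(-93)) - 1*(-163)) = (6*(-53))*((-68 - 1*(-93)) - 1*(-163)) = -318*((-68 + 93) + 163) = -318*(25 + 163) = -318*188 = -59784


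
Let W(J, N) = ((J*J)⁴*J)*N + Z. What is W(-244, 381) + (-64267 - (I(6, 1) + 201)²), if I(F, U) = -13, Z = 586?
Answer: -1167974638910126875312849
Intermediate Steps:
W(J, N) = 586 + N*J⁹ (W(J, N) = ((J*J)⁴*J)*N + 586 = ((J²)⁴*J)*N + 586 = (J⁸*J)*N + 586 = J⁹*N + 586 = N*J⁹ + 586 = 586 + N*J⁹)
W(-244, 381) + (-64267 - (I(6, 1) + 201)²) = (586 + 381*(-244)⁹) + (-64267 - (-13 + 201)²) = (586 + 381*(-3065550233359913058304)) + (-64267 - 1*188²) = (586 - 1167974638910126875213824) + (-64267 - 1*35344) = -1167974638910126875213238 + (-64267 - 35344) = -1167974638910126875213238 - 99611 = -1167974638910126875312849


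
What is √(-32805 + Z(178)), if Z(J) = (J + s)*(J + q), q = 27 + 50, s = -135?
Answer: 4*I*√1365 ≈ 147.78*I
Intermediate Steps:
q = 77
Z(J) = (-135 + J)*(77 + J) (Z(J) = (J - 135)*(J + 77) = (-135 + J)*(77 + J))
√(-32805 + Z(178)) = √(-32805 + (-10395 + 178² - 58*178)) = √(-32805 + (-10395 + 31684 - 10324)) = √(-32805 + 10965) = √(-21840) = 4*I*√1365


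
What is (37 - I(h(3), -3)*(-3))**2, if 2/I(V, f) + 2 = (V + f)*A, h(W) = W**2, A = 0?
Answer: 1156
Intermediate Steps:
I(V, f) = -1 (I(V, f) = 2/(-2 + (V + f)*0) = 2/(-2 + 0) = 2/(-2) = 2*(-1/2) = -1)
(37 - I(h(3), -3)*(-3))**2 = (37 - (-1)*(-3))**2 = (37 - 1*3)**2 = (37 - 3)**2 = 34**2 = 1156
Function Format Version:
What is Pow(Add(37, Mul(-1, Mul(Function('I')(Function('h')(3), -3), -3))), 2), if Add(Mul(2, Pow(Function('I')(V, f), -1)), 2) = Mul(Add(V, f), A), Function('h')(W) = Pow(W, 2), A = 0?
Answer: 1156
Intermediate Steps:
Function('I')(V, f) = -1 (Function('I')(V, f) = Mul(2, Pow(Add(-2, Mul(Add(V, f), 0)), -1)) = Mul(2, Pow(Add(-2, 0), -1)) = Mul(2, Pow(-2, -1)) = Mul(2, Rational(-1, 2)) = -1)
Pow(Add(37, Mul(-1, Mul(Function('I')(Function('h')(3), -3), -3))), 2) = Pow(Add(37, Mul(-1, Mul(-1, -3))), 2) = Pow(Add(37, Mul(-1, 3)), 2) = Pow(Add(37, -3), 2) = Pow(34, 2) = 1156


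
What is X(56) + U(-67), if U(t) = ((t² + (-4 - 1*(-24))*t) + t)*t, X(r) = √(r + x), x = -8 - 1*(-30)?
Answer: -206494 + √78 ≈ -2.0649e+5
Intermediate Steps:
x = 22 (x = -8 + 30 = 22)
X(r) = √(22 + r) (X(r) = √(r + 22) = √(22 + r))
U(t) = t*(t² + 21*t) (U(t) = ((t² + (-4 + 24)*t) + t)*t = ((t² + 20*t) + t)*t = (t² + 21*t)*t = t*(t² + 21*t))
X(56) + U(-67) = √(22 + 56) + (-67)²*(21 - 67) = √78 + 4489*(-46) = √78 - 206494 = -206494 + √78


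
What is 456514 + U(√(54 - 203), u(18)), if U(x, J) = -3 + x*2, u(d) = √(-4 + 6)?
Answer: 456511 + 2*I*√149 ≈ 4.5651e+5 + 24.413*I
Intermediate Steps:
u(d) = √2
U(x, J) = -3 + 2*x
456514 + U(√(54 - 203), u(18)) = 456514 + (-3 + 2*√(54 - 203)) = 456514 + (-3 + 2*√(-149)) = 456514 + (-3 + 2*(I*√149)) = 456514 + (-3 + 2*I*√149) = 456511 + 2*I*√149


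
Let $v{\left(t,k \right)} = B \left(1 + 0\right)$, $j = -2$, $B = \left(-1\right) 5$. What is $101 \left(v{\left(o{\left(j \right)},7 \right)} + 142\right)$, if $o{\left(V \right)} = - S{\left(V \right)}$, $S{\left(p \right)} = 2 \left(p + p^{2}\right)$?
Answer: $13837$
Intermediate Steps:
$S{\left(p \right)} = 2 p + 2 p^{2}$
$B = -5$
$o{\left(V \right)} = - 2 V \left(1 + V\right)$
$v{\left(t,k \right)} = -5$ ($v{\left(t,k \right)} = - 5 \left(1 + 0\right) = \left(-5\right) 1 = -5$)
$101 \left(v{\left(o{\left(j \right)},7 \right)} + 142\right) = 101 \left(-5 + 142\right) = 101 \cdot 137 = 13837$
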